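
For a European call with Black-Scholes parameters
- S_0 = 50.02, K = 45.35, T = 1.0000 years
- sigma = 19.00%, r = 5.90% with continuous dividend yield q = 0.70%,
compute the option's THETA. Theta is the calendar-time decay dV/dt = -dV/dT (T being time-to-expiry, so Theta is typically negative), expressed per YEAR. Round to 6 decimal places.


Answer: Theta = -2.898497

Derivation:
d1 = 0.8845407836; d2 = 0.6945407836
phi(d1) = 0.2697810076; exp(-qT) = 0.9930244429; exp(-rT) = 0.9427067692
Theta = -S*exp(-qT)*phi(d1)*sigma/(2*sqrt(T)) - r*K*exp(-rT)*N(d2) + q*S*exp(-qT)*N(d1)
N(d1) = 0.8117978216; N(d2) = 0.7563284332; sqrt(T) = 1.0000000000
Term 1 = -50.0200 * 0.9930244429 * 0.2697810076 * 0.1900 / (2 * 1.0000000000) = -1.2730298985
Term 2 = -0.0590 * 45.3500 * 0.9427067692 * 0.7563284332 = -1.9077275700
Term 3 = 0.0070 * 50.0200 * 0.9930244429 * 0.8117978216 = 0.2822601368
Theta = -1.2730298985 + (-1.9077275700) + (0.2822601368) = -2.898497


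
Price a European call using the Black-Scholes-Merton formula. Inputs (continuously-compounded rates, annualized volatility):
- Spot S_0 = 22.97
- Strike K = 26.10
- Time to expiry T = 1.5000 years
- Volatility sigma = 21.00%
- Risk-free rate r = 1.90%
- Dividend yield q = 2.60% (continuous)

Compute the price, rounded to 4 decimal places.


Answer: Price = 1.1304

Derivation:
d1 = (ln(S/K) + (r - q + 0.5*sigma^2) * T) / (sigma * sqrt(T)) = -0.40891431
d2 = d1 - sigma * sqrt(T) = -0.66611073
exp(-rT) = 0.97190229; exp(-qT) = 0.96175071
C = S_0 * exp(-qT) * N(d1) - K * exp(-rT) * N(d2)
N(d1) = 0.34130127; N(d2) = 0.25267016
C = 22.9700 * 0.96175071 * 0.34130127 - 26.1000 * 0.97190229 * 0.25267016 = 1.1304


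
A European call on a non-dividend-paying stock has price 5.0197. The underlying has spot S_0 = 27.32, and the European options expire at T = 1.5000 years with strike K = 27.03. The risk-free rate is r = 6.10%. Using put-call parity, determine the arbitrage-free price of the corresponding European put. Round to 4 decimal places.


Answer: Put price = 2.3662

Derivation:
Put-call parity: C - P = S_0 * exp(-qT) - K * exp(-rT).
S_0 * exp(-qT) = 27.3200 * 1.00000000 = 27.32000000
K * exp(-rT) = 27.0300 * 0.91256132 = 24.66653238
P = C - S*exp(-qT) + K*exp(-rT)
P = 5.0197 - 27.32000000 + 24.66653238 = 2.3662


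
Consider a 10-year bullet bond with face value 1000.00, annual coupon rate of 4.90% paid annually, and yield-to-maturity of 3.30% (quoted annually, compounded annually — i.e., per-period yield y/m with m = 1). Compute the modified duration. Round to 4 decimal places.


Coupon per period c = face * coupon_rate / m = 49.000000
Periods per year m = 1; per-period yield y/m = 0.033000
Number of cashflows N = 10
Cashflows (t years, CF_t, discount factor 1/(1+y/m)^(m*t), PV):
  t = 1.0000: CF_t = 49.000000, DF = 0.968054, PV = 47.434656
  t = 2.0000: CF_t = 49.000000, DF = 0.937129, PV = 45.919319
  t = 3.0000: CF_t = 49.000000, DF = 0.907192, PV = 44.452390
  t = 4.0000: CF_t = 49.000000, DF = 0.878211, PV = 43.032323
  t = 5.0000: CF_t = 49.000000, DF = 0.850156, PV = 41.657622
  t = 6.0000: CF_t = 49.000000, DF = 0.822997, PV = 40.326836
  t = 7.0000: CF_t = 49.000000, DF = 0.796705, PV = 39.038564
  t = 8.0000: CF_t = 49.000000, DF = 0.771254, PV = 37.791446
  t = 9.0000: CF_t = 49.000000, DF = 0.746616, PV = 36.584168
  t = 10.0000: CF_t = 1049.000000, DF = 0.722764, PV = 758.179911
Price P = sum_t PV_t = 1134.417235
First compute Macaulay numerator sum_t t * PV_t:
  t * PV_t at t = 1.0000: 47.434656
  t * PV_t at t = 2.0000: 91.838638
  t * PV_t at t = 3.0000: 133.357170
  t * PV_t at t = 4.0000: 172.129293
  t * PV_t at t = 5.0000: 208.288109
  t * PV_t at t = 6.0000: 241.961017
  t * PV_t at t = 7.0000: 273.269945
  t * PV_t at t = 8.0000: 302.331567
  t * PV_t at t = 9.0000: 329.257515
  t * PV_t at t = 10.0000: 7581.799110
Macaulay duration D = 9381.667019 / 1134.417235 = 8.270032
Modified duration = D / (1 + y/m) = 8.270032 / (1 + 0.033000) = 8.005839

Answer: Modified duration = 8.0058


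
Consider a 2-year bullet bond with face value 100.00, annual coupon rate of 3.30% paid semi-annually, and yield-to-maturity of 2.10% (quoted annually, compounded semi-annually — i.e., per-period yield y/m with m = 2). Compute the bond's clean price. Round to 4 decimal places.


Coupon per period c = face * coupon_rate / m = 1.650000
Periods per year m = 2; per-period yield y/m = 0.010500
Number of cashflows N = 4
Cashflows (t years, CF_t, discount factor 1/(1+y/m)^(m*t), PV):
  t = 0.5000: CF_t = 1.650000, DF = 0.989609, PV = 1.632855
  t = 1.0000: CF_t = 1.650000, DF = 0.979326, PV = 1.615888
  t = 1.5000: CF_t = 1.650000, DF = 0.969150, PV = 1.599098
  t = 2.0000: CF_t = 101.650000, DF = 0.959080, PV = 97.490458
Price P = sum_t PV_t = 102.338299

Answer: Price = 102.3383


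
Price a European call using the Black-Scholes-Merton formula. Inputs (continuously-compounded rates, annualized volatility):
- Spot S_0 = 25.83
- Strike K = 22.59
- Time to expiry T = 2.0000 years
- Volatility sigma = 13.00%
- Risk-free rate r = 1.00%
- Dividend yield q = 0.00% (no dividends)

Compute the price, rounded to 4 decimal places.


d1 = (ln(S/K) + (r - q + 0.5*sigma^2) * T) / (sigma * sqrt(T)) = 0.92973270
d2 = d1 - sigma * sqrt(T) = 0.74588493
exp(-rT) = 0.98019867; exp(-qT) = 1.00000000
C = S_0 * exp(-qT) * N(d1) - K * exp(-rT) * N(d2)
N(d1) = 0.82374525; N(d2) = 0.77213154
C = 25.8300 * 1.00000000 * 0.82374525 - 22.5900 * 0.98019867 * 0.77213154 = 4.1803

Answer: Price = 4.1803


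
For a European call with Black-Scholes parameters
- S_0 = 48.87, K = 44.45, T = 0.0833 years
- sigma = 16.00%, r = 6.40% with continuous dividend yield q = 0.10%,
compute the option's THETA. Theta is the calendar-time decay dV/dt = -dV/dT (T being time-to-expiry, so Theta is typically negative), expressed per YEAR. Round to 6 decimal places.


d1 = 2.1895962331; d2 = 2.1434174501
phi(d1) = 0.0362939447; exp(-qT) = 0.9999167035; exp(-rT) = 0.9946829856
Theta = -S*exp(-qT)*phi(d1)*sigma/(2*sqrt(T)) - r*K*exp(-rT)*N(d2) + q*S*exp(-qT)*N(d1)
N(d1) = 0.9857232338; N(d2) = 0.9839602034; sqrt(T) = 0.2886173938
Term 1 = -48.8700 * 0.9999167035 * 0.0362939447 * 0.1600 / (2 * 0.2886173938) = -0.4915954128
Term 2 = -0.0640 * 44.4500 * 0.9946829856 * 0.9839602034 = -2.7842867595
Term 3 = 0.0010 * 48.8700 * 0.9999167035 * 0.9857232338 = 0.0481682819
Theta = -0.4915954128 + (-2.7842867595) + (0.0481682819) = -3.227714

Answer: Theta = -3.227714


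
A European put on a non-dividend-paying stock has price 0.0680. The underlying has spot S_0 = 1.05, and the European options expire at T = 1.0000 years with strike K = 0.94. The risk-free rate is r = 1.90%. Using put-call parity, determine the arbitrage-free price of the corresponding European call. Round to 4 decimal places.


Put-call parity: C - P = S_0 * exp(-qT) - K * exp(-rT).
S_0 * exp(-qT) = 1.0500 * 1.00000000 = 1.05000000
K * exp(-rT) = 0.9400 * 0.98117936 = 0.92230860
C = P + S*exp(-qT) - K*exp(-rT)
C = 0.0680 + 1.05000000 - 0.92230860 = 0.1957

Answer: Call price = 0.1957


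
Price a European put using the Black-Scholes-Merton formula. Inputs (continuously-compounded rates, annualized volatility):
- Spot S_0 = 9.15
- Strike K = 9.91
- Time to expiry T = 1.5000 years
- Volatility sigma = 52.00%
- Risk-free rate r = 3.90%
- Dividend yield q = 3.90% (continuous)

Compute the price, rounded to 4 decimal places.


Answer: Price = 2.6211

Derivation:
d1 = (ln(S/K) + (r - q + 0.5*sigma^2) * T) / (sigma * sqrt(T)) = 0.19314781
d2 = d1 - sigma * sqrt(T) = -0.44371952
exp(-rT) = 0.94317824; exp(-qT) = 0.94317824
P = K * exp(-rT) * N(-d2) - S_0 * exp(-qT) * N(-d1)
N(-d1) = 0.42342161; N(-d2) = 0.67137731
P = 9.9100 * 0.94317824 * 0.67137731 - 9.1500 * 0.94317824 * 0.42342161 = 2.6211


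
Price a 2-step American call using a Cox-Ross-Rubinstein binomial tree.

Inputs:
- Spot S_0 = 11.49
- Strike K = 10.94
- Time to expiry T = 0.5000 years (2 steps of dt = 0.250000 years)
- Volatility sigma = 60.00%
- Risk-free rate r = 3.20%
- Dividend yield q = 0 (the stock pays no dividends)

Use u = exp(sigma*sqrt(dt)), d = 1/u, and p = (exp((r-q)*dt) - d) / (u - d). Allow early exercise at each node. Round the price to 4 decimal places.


Answer: Price = V(0,0) = 2.1603

Derivation:
dt = T/N = 0.250000
u = exp(sigma*sqrt(dt)) = 1.349859; d = 1/u = 0.740818
p = (exp((r-q)*dt) - d) / (u - d) = 0.438746
Discount per step: exp(-r*dt) = 0.992032
Stock lattice S(k, i) with i counting down-moves:
  k=0: S(0,0) = 11.4900
  k=1: S(1,0) = 15.5099; S(1,1) = 8.5120
  k=2: S(2,0) = 20.9361; S(2,1) = 11.4900; S(2,2) = 6.3058
Terminal payoffs V(N, i) = max(S_T - K, 0):
  V(2,0) = 9.996145; V(2,1) = 0.550000; V(2,2) = 0.000000
Backward induction: V(k, i) = exp(-r*dt) * [p * V(k+1, i) + (1-p) * V(k+1, i+1)]; then take max(V_cont, immediate exercise) for American.
  V(1,0) = exp(-r*dt) * [p*9.996145 + (1-p)*0.550000] = 4.657049; exercise = 4.569878; V(1,0) = max -> 4.657049
  V(1,1) = exp(-r*dt) * [p*0.550000 + (1-p)*0.000000] = 0.239387; exercise = 0.000000; V(1,1) = max -> 0.239387
  V(0,0) = exp(-r*dt) * [p*4.657049 + (1-p)*0.239387] = 2.160265; exercise = 0.550000; V(0,0) = max -> 2.160265


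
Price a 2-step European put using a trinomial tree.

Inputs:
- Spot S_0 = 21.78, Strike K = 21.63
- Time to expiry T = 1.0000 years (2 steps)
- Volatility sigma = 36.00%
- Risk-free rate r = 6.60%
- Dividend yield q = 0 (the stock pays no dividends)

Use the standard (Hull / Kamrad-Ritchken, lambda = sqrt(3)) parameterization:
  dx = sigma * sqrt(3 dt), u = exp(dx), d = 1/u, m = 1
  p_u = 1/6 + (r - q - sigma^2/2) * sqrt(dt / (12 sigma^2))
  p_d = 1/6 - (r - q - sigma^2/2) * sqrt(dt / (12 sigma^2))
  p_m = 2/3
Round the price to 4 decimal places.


dt = T/N = 0.500000; dx = sigma*sqrt(3*dt) = 0.440908
u = exp(dx) = 1.554118; d = 1/u = 0.643452
p_u = 0.167347, p_m = 0.666667, p_d = 0.165986
Discount per step: exp(-r*dt) = 0.967539
Stock lattice S(k, j) with j the centered position index:
  k=0: S(0,+0) = 21.7800
  k=1: S(1,-1) = 14.0144; S(1,+0) = 21.7800; S(1,+1) = 33.8487
  k=2: S(2,-2) = 9.0176; S(2,-1) = 14.0144; S(2,+0) = 21.7800; S(2,+1) = 33.8487; S(2,+2) = 52.6049
Terminal payoffs V(N, j) = max(K - S_T, 0):
  V(2,-2) = 12.612422; V(2,-1) = 7.615620; V(2,+0) = 0.000000; V(2,+1) = 0.000000; V(2,+2) = 0.000000
Backward induction: V(k, j) = exp(-r*dt) * [p_u * V(k+1, j+1) + p_m * V(k+1, j) + p_d * V(k+1, j-1)]
  V(1,-1) = exp(-r*dt) * [p_u*0.000000 + p_m*7.615620 + p_d*12.612422] = 6.937801
  V(1,+0) = exp(-r*dt) * [p_u*0.000000 + p_m*0.000000 + p_d*7.615620] = 1.223054
  V(1,+1) = exp(-r*dt) * [p_u*0.000000 + p_m*0.000000 + p_d*0.000000] = 0.000000
  V(0,+0) = exp(-r*dt) * [p_u*0.000000 + p_m*1.223054 + p_d*6.937801] = 1.903099

Answer: Price = V(0,0) = 1.9031


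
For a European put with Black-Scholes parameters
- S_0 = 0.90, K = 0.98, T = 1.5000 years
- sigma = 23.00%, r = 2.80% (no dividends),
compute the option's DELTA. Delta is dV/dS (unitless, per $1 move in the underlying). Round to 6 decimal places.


d1 = -0.0123639178; d2 = -0.2940552383
phi(d1) = 0.3989117891; exp(-qT) = 1.0000000000; exp(-rT) = 0.9588697806
N(-d1) = 0.5049323639
Delta = -exp(-qT) * N(-d1) = -1.0000000000 * 0.5049323639 = -0.504932

Answer: Delta = -0.504932


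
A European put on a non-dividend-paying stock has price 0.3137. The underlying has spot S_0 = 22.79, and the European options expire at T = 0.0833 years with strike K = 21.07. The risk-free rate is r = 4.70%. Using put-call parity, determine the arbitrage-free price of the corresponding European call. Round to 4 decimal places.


Put-call parity: C - P = S_0 * exp(-qT) - K * exp(-rT).
S_0 * exp(-qT) = 22.7900 * 1.00000000 = 22.79000000
K * exp(-rT) = 21.0700 * 0.99609255 = 20.98767011
C = P + S*exp(-qT) - K*exp(-rT)
C = 0.3137 + 22.79000000 - 20.98767011 = 2.1160

Answer: Call price = 2.1160


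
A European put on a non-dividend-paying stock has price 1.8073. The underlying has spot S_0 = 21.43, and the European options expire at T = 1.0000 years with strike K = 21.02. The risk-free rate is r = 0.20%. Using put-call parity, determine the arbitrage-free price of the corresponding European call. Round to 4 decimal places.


Put-call parity: C - P = S_0 * exp(-qT) - K * exp(-rT).
S_0 * exp(-qT) = 21.4300 * 1.00000000 = 21.43000000
K * exp(-rT) = 21.0200 * 0.99800200 = 20.97800201
C = P + S*exp(-qT) - K*exp(-rT)
C = 1.8073 + 21.43000000 - 20.97800201 = 2.2593

Answer: Call price = 2.2593


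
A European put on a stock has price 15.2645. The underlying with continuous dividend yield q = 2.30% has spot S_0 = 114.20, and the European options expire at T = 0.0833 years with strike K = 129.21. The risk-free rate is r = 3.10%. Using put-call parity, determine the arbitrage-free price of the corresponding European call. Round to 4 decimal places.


Answer: Call price = 0.3691

Derivation:
Put-call parity: C - P = S_0 * exp(-qT) - K * exp(-rT).
S_0 * exp(-qT) = 114.2000 * 0.99808593 = 113.98141368
K * exp(-rT) = 129.2100 * 0.99742103 = 128.87677145
C = P + S*exp(-qT) - K*exp(-rT)
C = 15.2645 + 113.98141368 - 128.87677145 = 0.3691


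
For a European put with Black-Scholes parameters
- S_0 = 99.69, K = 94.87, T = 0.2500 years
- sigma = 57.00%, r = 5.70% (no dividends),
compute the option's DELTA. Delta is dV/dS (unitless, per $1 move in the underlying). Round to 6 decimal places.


Answer: Delta = -0.357038

Derivation:
d1 = 0.3663871496; d2 = 0.0813871496
phi(d1) = 0.3730442234; exp(-qT) = 1.0000000000; exp(-rT) = 0.9858510507
N(-d1) = 0.3570381036
Delta = -exp(-qT) * N(-d1) = -1.0000000000 * 0.3570381036 = -0.357038


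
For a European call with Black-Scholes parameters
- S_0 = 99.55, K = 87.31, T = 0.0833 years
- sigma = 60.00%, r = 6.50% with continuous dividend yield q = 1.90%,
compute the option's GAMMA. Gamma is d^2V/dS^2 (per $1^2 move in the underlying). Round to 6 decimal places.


Answer: Gamma = 0.015876

Derivation:
d1 = 0.8663189278; d2 = 0.6931484916
phi(d1) = 0.2741190506; exp(-qT) = 0.9984185518; exp(-rT) = 0.9946001320
Gamma = exp(-qT) * phi(d1) / (S * sigma * sqrt(T)) = 0.9984185518 * 0.2741190506 / (99.5500 * 0.6000 * 0.2886173938) = 0.015876


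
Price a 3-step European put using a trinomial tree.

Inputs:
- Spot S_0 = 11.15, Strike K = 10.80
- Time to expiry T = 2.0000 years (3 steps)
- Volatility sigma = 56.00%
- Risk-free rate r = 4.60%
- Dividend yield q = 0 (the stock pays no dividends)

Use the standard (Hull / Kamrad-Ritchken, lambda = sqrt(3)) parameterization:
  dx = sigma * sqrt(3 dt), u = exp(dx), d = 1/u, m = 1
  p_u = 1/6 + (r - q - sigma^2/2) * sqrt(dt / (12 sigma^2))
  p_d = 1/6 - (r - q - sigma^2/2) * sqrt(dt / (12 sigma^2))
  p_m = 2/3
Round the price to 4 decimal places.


dt = T/N = 0.666667; dx = sigma*sqrt(3*dt) = 0.791960
u = exp(dx) = 2.207718; d = 1/u = 0.452956
p_u = 0.120031, p_m = 0.666667, p_d = 0.213302
Discount per step: exp(-r*dt) = 0.969799
Stock lattice S(k, j) with j the centered position index:
  k=0: S(0,+0) = 11.1500
  k=1: S(1,-1) = 5.0505; S(1,+0) = 11.1500; S(1,+1) = 24.6161
  k=2: S(2,-2) = 2.2876; S(2,-1) = 5.0505; S(2,+0) = 11.1500; S(2,+1) = 24.6161; S(2,+2) = 54.3453
  k=3: S(3,-3) = 1.0362; S(3,-2) = 2.2876; S(3,-1) = 5.0505; S(3,+0) = 11.1500; S(3,+1) = 24.6161; S(3,+2) = 54.3453; S(3,+3) = 119.9792
Terminal payoffs V(N, j) = max(K - S_T, 0):
  V(3,-3) = 9.763799; V(3,-2) = 8.512361; V(3,-1) = 5.749537; V(3,+0) = 0.000000; V(3,+1) = 0.000000; V(3,+2) = 0.000000; V(3,+3) = 0.000000
Backward induction: V(k, j) = exp(-r*dt) * [p_u * V(k+1, j+1) + p_m * V(k+1, j) + p_d * V(k+1, j-1)]
  V(2,-2) = exp(-r*dt) * [p_u*5.749537 + p_m*8.512361 + p_d*9.763799] = 8.192540
  V(2,-1) = exp(-r*dt) * [p_u*0.000000 + p_m*5.749537 + p_d*8.512361] = 5.478130
  V(2,+0) = exp(-r*dt) * [p_u*0.000000 + p_m*0.000000 + p_d*5.749537] = 1.189350
  V(2,+1) = exp(-r*dt) * [p_u*0.000000 + p_m*0.000000 + p_d*0.000000] = 0.000000
  V(2,+2) = exp(-r*dt) * [p_u*0.000000 + p_m*0.000000 + p_d*0.000000] = 0.000000
  V(1,-1) = exp(-r*dt) * [p_u*1.189350 + p_m*5.478130 + p_d*8.192540] = 5.374946
  V(1,+0) = exp(-r*dt) * [p_u*0.000000 + p_m*1.189350 + p_d*5.478130] = 1.902160
  V(1,+1) = exp(-r*dt) * [p_u*0.000000 + p_m*0.000000 + p_d*1.189350] = 0.246029
  V(0,+0) = exp(-r*dt) * [p_u*0.246029 + p_m*1.902160 + p_d*5.374946] = 2.370309

Answer: Price = V(0,0) = 2.3703


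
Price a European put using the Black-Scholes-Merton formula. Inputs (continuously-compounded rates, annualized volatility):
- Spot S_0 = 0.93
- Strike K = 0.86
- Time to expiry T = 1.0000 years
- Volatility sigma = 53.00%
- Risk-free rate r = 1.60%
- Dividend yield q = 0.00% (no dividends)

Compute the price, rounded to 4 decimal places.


d1 = (ln(S/K) + (r - q + 0.5*sigma^2) * T) / (sigma * sqrt(T)) = 0.44283433
d2 = d1 - sigma * sqrt(T) = -0.08716567
exp(-rT) = 0.98412732; exp(-qT) = 1.00000000
P = K * exp(-rT) * N(-d2) - S_0 * exp(-qT) * N(-d1)
N(-d1) = 0.32894278; N(-d2) = 0.53473009
P = 0.8600 * 0.98412732 * 0.53473009 - 0.9300 * 1.00000000 * 0.32894278 = 0.1467

Answer: Price = 0.1467


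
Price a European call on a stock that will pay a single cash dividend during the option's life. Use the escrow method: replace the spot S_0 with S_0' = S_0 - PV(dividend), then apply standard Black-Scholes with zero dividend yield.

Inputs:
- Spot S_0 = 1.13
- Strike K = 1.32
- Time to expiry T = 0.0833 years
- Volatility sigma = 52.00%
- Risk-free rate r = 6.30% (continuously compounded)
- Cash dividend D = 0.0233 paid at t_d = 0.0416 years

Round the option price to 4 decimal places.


Answer: Price = 0.0115

Derivation:
PV(D) = D * exp(-r * t_d) = 0.0233 * 0.99738263 = 0.02323902
S_0' = S_0 - PV(D) = 1.1300 - 0.02323902 = 1.10676098
d1 = (ln(S_0'/K) + (r + sigma^2/2)*T) / (sigma*sqrt(T)) = -1.06398486
d2 = d1 - sigma*sqrt(T) = -1.21406590
exp(-rT) = 0.99476585
N(d1) = 0.14366778; N(d2) = 0.11236128
C = S_0' * N(d1) - K * exp(-rT) * N(d2) = 1.10676098 * 0.14366778 - 1.3200 * 0.99476585 * 0.11236128 = 0.0115


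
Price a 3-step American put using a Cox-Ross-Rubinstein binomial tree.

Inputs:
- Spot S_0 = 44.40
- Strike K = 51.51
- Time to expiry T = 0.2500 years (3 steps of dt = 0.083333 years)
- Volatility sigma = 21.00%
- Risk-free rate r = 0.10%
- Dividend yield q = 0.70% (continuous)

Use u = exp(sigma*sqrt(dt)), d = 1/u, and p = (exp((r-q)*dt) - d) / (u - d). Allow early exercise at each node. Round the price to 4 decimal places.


Answer: Price = V(0,0) = 7.3686

Derivation:
dt = T/N = 0.083333
u = exp(sigma*sqrt(dt)) = 1.062497; d = 1/u = 0.941179
p = (exp((r-q)*dt) - d) / (u - d) = 0.480729
Discount per step: exp(-r*dt) = 0.999917
Stock lattice S(k, i) with i counting down-moves:
  k=0: S(0,0) = 44.4000
  k=1: S(1,0) = 47.1749; S(1,1) = 41.7884
  k=2: S(2,0) = 50.1232; S(2,1) = 44.4000; S(2,2) = 39.3303
  k=3: S(3,0) = 53.2557; S(3,1) = 47.1749; S(3,2) = 41.7884; S(3,3) = 37.0169
Terminal payoffs V(N, i) = max(K - S_T, 0):
  V(3,0) = 0.000000; V(3,1) = 4.335134; V(3,2) = 9.721646; V(3,3) = 14.493116
Backward induction: V(k, i) = exp(-r*dt) * [p * V(k+1, i) + (1-p) * V(k+1, i+1)]; then take max(V_cont, immediate exercise) for American.
  V(2,0) = exp(-r*dt) * [p*0.000000 + (1-p)*4.335134] = 2.250923; exercise = 1.386848; V(2,0) = max -> 2.250923
  V(2,1) = exp(-r*dt) * [p*4.335134 + (1-p)*9.721646] = 7.131600; exercise = 7.110000; V(2,1) = max -> 7.131600
  V(2,2) = exp(-r*dt) * [p*9.721646 + (1-p)*14.493116] = 12.198316; exercise = 12.179673; V(2,2) = max -> 12.198316
  V(1,0) = exp(-r*dt) * [p*2.250923 + (1-p)*7.131600] = 4.784919; exercise = 4.335134; V(1,0) = max -> 4.784919
  V(1,1) = exp(-r*dt) * [p*7.131600 + (1-p)*12.198316] = 9.761786; exercise = 9.721646; V(1,1) = max -> 9.761786
  V(0,0) = exp(-r*dt) * [p*4.784919 + (1-p)*9.761786] = 7.368649; exercise = 7.110000; V(0,0) = max -> 7.368649


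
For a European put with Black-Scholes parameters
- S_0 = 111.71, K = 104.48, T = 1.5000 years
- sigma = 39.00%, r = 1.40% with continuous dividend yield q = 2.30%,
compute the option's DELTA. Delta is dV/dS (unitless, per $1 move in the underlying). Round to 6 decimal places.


Answer: Delta = -0.350620

Derivation:
d1 = 0.3506445866; d2 = -0.1270059132
phi(d1) = 0.3751556223; exp(-qT) = 0.9660883397; exp(-rT) = 0.9792189646
N(-d1) = 0.3629275012
Delta = -exp(-qT) * N(-d1) = -0.9660883397 * 0.3629275012 = -0.350620


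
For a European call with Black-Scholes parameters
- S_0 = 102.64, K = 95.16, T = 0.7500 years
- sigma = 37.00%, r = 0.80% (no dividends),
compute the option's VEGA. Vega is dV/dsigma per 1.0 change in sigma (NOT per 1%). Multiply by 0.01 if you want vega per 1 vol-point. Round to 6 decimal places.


Answer: Vega = 32.534473

Derivation:
d1 = 0.4150853047; d2 = 0.0946559053
phi(d1) = 0.3660129959; exp(-qT) = 1.0000000000; exp(-rT) = 0.9940179641
Vega = S * exp(-qT) * phi(d1) * sqrt(T) = 102.6400 * 1.0000000000 * 0.3660129959 * 0.8660254038 = 32.534473


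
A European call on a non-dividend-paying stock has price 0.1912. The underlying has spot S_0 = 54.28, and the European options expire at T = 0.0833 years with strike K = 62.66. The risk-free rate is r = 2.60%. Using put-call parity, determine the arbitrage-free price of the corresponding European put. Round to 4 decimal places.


Answer: Put price = 8.4356

Derivation:
Put-call parity: C - P = S_0 * exp(-qT) - K * exp(-rT).
S_0 * exp(-qT) = 54.2800 * 1.00000000 = 54.28000000
K * exp(-rT) = 62.6600 * 0.99783654 = 62.52443783
P = C - S*exp(-qT) + K*exp(-rT)
P = 0.1912 - 54.28000000 + 62.52443783 = 8.4356


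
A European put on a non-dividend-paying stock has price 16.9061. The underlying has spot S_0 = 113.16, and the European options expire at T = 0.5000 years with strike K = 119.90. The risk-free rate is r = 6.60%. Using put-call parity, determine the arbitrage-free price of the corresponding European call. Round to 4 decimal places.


Answer: Call price = 14.0582

Derivation:
Put-call parity: C - P = S_0 * exp(-qT) - K * exp(-rT).
S_0 * exp(-qT) = 113.1600 * 1.00000000 = 113.16000000
K * exp(-rT) = 119.9000 * 0.96753856 = 116.00787329
C = P + S*exp(-qT) - K*exp(-rT)
C = 16.9061 + 113.16000000 - 116.00787329 = 14.0582


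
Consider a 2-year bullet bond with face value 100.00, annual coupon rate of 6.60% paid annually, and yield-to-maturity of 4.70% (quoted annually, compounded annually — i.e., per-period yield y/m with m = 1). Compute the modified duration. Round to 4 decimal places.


Answer: Modified duration = 1.8521

Derivation:
Coupon per period c = face * coupon_rate / m = 6.600000
Periods per year m = 1; per-period yield y/m = 0.047000
Number of cashflows N = 2
Cashflows (t years, CF_t, discount factor 1/(1+y/m)^(m*t), PV):
  t = 1.0000: CF_t = 6.600000, DF = 0.955110, PV = 6.303725
  t = 2.0000: CF_t = 106.600000, DF = 0.912235, PV = 97.244230
Price P = sum_t PV_t = 103.547955
First compute Macaulay numerator sum_t t * PV_t:
  t * PV_t at t = 1.0000: 6.303725
  t * PV_t at t = 2.0000: 194.488460
Macaulay duration D = 200.792185 / 103.547955 = 1.939123
Modified duration = D / (1 + y/m) = 1.939123 / (1 + 0.047000) = 1.852075


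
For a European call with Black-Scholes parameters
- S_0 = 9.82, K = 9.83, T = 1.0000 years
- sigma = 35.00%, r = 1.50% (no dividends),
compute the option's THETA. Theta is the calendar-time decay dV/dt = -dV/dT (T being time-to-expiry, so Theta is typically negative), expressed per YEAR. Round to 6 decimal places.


d1 = 0.2149491092; d2 = -0.1350508908
phi(d1) = 0.3898317306; exp(-qT) = 1.0000000000; exp(-rT) = 0.9851119396
Theta = -S*exp(-qT)*phi(d1)*sigma/(2*sqrt(T)) - r*K*exp(-rT)*N(d2) + q*S*exp(-qT)*N(d1)
N(d1) = 0.5850965020; N(d2) = 0.4462858189; sqrt(T) = 1.0000000000
Term 1 = -9.8200 * 1.0000000000 * 0.3898317306 * 0.3500 / (2 * 1.0000000000) = -0.6699258290
Term 2 = -0.0150 * 9.8300 * 0.9851119396 * 0.4462858189 = -0.0648251375
Term 3 = 0 (no dividend yield, q = 0)
Theta = -0.6699258290 + (-0.0648251375) + (0.0000000000) = -0.734751

Answer: Theta = -0.734751


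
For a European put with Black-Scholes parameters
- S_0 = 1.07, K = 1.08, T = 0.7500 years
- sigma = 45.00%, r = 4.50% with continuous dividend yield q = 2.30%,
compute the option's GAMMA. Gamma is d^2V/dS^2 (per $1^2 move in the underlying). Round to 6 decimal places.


Answer: Gamma = 0.919199

Derivation:
d1 = 0.2133247849; d2 = -0.1763866468
phi(d1) = 0.3899673485; exp(-qT) = 0.9828979294; exp(-rT) = 0.9668131777
Gamma = exp(-qT) * phi(d1) / (S * sigma * sqrt(T)) = 0.9828979294 * 0.3899673485 / (1.0700 * 0.4500 * 0.8660254038) = 0.919199


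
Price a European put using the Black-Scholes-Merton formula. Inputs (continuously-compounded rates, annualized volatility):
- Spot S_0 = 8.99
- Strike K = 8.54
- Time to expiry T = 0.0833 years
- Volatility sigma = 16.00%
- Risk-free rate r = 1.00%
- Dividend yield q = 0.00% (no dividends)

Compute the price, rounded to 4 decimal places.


Answer: Price = 0.0261

Derivation:
d1 = (ln(S/K) + (r - q + 0.5*sigma^2) * T) / (sigma * sqrt(T)) = 1.15315037
d2 = d1 - sigma * sqrt(T) = 1.10697159
exp(-rT) = 0.99916735; exp(-qT) = 1.00000000
P = K * exp(-rT) * N(-d2) - S_0 * exp(-qT) * N(-d1)
N(-d1) = 0.12442434; N(-d2) = 0.13415311
P = 8.5400 * 0.99916735 * 0.13415311 - 8.9900 * 1.00000000 * 0.12442434 = 0.0261


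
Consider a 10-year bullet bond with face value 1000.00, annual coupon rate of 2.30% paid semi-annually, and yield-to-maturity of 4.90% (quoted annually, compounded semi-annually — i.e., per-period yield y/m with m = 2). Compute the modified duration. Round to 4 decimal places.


Answer: Modified duration = 8.6237

Derivation:
Coupon per period c = face * coupon_rate / m = 11.500000
Periods per year m = 2; per-period yield y/m = 0.024500
Number of cashflows N = 20
Cashflows (t years, CF_t, discount factor 1/(1+y/m)^(m*t), PV):
  t = 0.5000: CF_t = 11.500000, DF = 0.976086, PV = 11.224988
  t = 1.0000: CF_t = 11.500000, DF = 0.952744, PV = 10.956552
  t = 1.5000: CF_t = 11.500000, DF = 0.929960, PV = 10.694536
  t = 2.0000: CF_t = 11.500000, DF = 0.907721, PV = 10.438786
  t = 2.5000: CF_t = 11.500000, DF = 0.886013, PV = 10.189152
  t = 3.0000: CF_t = 11.500000, DF = 0.864825, PV = 9.945487
  t = 3.5000: CF_t = 11.500000, DF = 0.844143, PV = 9.707650
  t = 4.0000: CF_t = 11.500000, DF = 0.823957, PV = 9.475500
  t = 4.5000: CF_t = 11.500000, DF = 0.804252, PV = 9.248902
  t = 5.0000: CF_t = 11.500000, DF = 0.785019, PV = 9.027723
  t = 5.5000: CF_t = 11.500000, DF = 0.766246, PV = 8.811833
  t = 6.0000: CF_t = 11.500000, DF = 0.747922, PV = 8.601106
  t = 6.5000: CF_t = 11.500000, DF = 0.730036, PV = 8.395418
  t = 7.0000: CF_t = 11.500000, DF = 0.712578, PV = 8.194649
  t = 7.5000: CF_t = 11.500000, DF = 0.695538, PV = 7.998681
  t = 8.0000: CF_t = 11.500000, DF = 0.678904, PV = 7.807400
  t = 8.5000: CF_t = 11.500000, DF = 0.662669, PV = 7.620693
  t = 9.0000: CF_t = 11.500000, DF = 0.646822, PV = 7.438451
  t = 9.5000: CF_t = 11.500000, DF = 0.631354, PV = 7.260567
  t = 10.0000: CF_t = 1011.500000, DF = 0.616255, PV = 623.342348
Price P = sum_t PV_t = 796.380422
First compute Macaulay numerator sum_t t * PV_t:
  t * PV_t at t = 0.5000: 5.612494
  t * PV_t at t = 1.0000: 10.956552
  t * PV_t at t = 1.5000: 16.041804
  t * PV_t at t = 2.0000: 20.877572
  t * PV_t at t = 2.5000: 25.472879
  t * PV_t at t = 3.0000: 29.836462
  t * PV_t at t = 3.5000: 33.976774
  t * PV_t at t = 4.0000: 37.902000
  t * PV_t at t = 4.5000: 41.620059
  t * PV_t at t = 5.0000: 45.138614
  t * PV_t at t = 5.5000: 48.465081
  t * PV_t at t = 6.0000: 51.606635
  t * PV_t at t = 6.5000: 54.570217
  t * PV_t at t = 7.0000: 57.362544
  t * PV_t at t = 7.5000: 59.990111
  t * PV_t at t = 8.0000: 62.459201
  t * PV_t at t = 8.5000: 64.775892
  t * PV_t at t = 9.0000: 66.946060
  t * PV_t at t = 9.5000: 68.975388
  t * PV_t at t = 10.0000: 6233.423477
Macaulay duration D = 7036.009814 / 796.380422 = 8.834986
Modified duration = D / (1 + y/m) = 8.834986 / (1 + 0.024500) = 8.623705


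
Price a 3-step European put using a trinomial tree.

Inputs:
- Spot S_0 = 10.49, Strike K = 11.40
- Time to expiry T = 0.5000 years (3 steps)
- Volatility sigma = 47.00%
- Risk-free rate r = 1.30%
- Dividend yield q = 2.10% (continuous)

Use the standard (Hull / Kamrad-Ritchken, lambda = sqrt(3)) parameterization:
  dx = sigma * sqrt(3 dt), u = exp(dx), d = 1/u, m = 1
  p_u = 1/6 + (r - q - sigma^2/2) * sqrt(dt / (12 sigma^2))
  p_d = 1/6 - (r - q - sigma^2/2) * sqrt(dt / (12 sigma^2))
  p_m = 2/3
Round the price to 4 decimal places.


dt = T/N = 0.166667; dx = sigma*sqrt(3*dt) = 0.332340
u = exp(dx) = 1.394227; d = 1/u = 0.717243
p_u = 0.136966, p_m = 0.666667, p_d = 0.196368
Discount per step: exp(-r*dt) = 0.997836
Stock lattice S(k, j) with j the centered position index:
  k=0: S(0,+0) = 10.4900
  k=1: S(1,-1) = 7.5239; S(1,+0) = 10.4900; S(1,+1) = 14.6254
  k=2: S(2,-2) = 5.3965; S(2,-1) = 7.5239; S(2,+0) = 10.4900; S(2,+1) = 14.6254; S(2,+2) = 20.3912
  k=3: S(3,-3) = 3.8706; S(3,-2) = 5.3965; S(3,-1) = 7.5239; S(3,+0) = 10.4900; S(3,+1) = 14.6254; S(3,+2) = 20.3912; S(3,+3) = 28.4299
Terminal payoffs V(N, j) = max(K - S_T, 0):
  V(3,-3) = 7.529430; V(3,-2) = 6.003546; V(3,-1) = 3.876118; V(3,+0) = 0.910000; V(3,+1) = 0.000000; V(3,+2) = 0.000000; V(3,+3) = 0.000000
Backward induction: V(k, j) = exp(-r*dt) * [p_u * V(k+1, j+1) + p_m * V(k+1, j) + p_d * V(k+1, j-1)]
  V(2,-2) = exp(-r*dt) * [p_u*3.876118 + p_m*6.003546 + p_d*7.529430] = 5.998784
  V(2,-1) = exp(-r*dt) * [p_u*0.910000 + p_m*3.876118 + p_d*6.003546] = 3.879206
  V(2,+0) = exp(-r*dt) * [p_u*0.000000 + p_m*0.910000 + p_d*3.876118] = 1.364850
  V(2,+1) = exp(-r*dt) * [p_u*0.000000 + p_m*0.000000 + p_d*0.910000] = 0.178308
  V(2,+2) = exp(-r*dt) * [p_u*0.000000 + p_m*0.000000 + p_d*0.000000] = 0.000000
  V(1,-1) = exp(-r*dt) * [p_u*1.364850 + p_m*3.879206 + p_d*5.998784] = 3.942491
  V(1,+0) = exp(-r*dt) * [p_u*0.178308 + p_m*1.364850 + p_d*3.879206] = 1.692402
  V(1,+1) = exp(-r*dt) * [p_u*0.000000 + p_m*0.178308 + p_d*1.364850] = 0.386047
  V(0,+0) = exp(-r*dt) * [p_u*0.386047 + p_m*1.692402 + p_d*3.942491] = 1.951089

Answer: Price = V(0,0) = 1.9511


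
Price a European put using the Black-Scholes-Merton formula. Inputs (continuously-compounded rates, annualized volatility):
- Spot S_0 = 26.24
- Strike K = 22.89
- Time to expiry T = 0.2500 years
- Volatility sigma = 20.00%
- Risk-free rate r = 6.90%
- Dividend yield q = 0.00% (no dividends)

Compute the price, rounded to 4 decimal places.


d1 = (ln(S/K) + (r - q + 0.5*sigma^2) * T) / (sigma * sqrt(T)) = 1.58834830
d2 = d1 - sigma * sqrt(T) = 1.48834830
exp(-rT) = 0.98289793; exp(-qT) = 1.00000000
P = K * exp(-rT) * N(-d2) - S_0 * exp(-qT) * N(-d1)
N(-d1) = 0.05610380; N(-d2) = 0.06832953
P = 22.8900 * 0.98289793 * 0.06832953 - 26.2400 * 1.00000000 * 0.05610380 = 0.0652

Answer: Price = 0.0652


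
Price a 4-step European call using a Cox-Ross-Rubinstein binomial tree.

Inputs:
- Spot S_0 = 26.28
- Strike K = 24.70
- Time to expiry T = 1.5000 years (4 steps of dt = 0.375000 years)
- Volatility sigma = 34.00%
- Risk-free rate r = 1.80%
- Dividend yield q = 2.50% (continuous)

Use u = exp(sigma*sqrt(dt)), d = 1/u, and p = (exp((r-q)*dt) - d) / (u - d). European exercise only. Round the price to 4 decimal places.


Answer: Price = V(0,0) = 4.7288

Derivation:
dt = T/N = 0.375000
u = exp(sigma*sqrt(dt)) = 1.231468; d = 1/u = 0.812039
p = (exp((r-q)*dt) - d) / (u - d) = 0.441885
Discount per step: exp(-r*dt) = 0.993273
Stock lattice S(k, i) with i counting down-moves:
  k=0: S(0,0) = 26.2800
  k=1: S(1,0) = 32.3630; S(1,1) = 21.3404
  k=2: S(2,0) = 39.8539; S(2,1) = 26.2800; S(2,2) = 17.3292
  k=3: S(3,0) = 49.0788; S(3,1) = 32.3630; S(3,2) = 21.3404; S(3,3) = 14.0720
  k=4: S(4,0) = 60.4390; S(4,1) = 39.8539; S(4,2) = 26.2800; S(4,3) = 17.3292; S(4,4) = 11.4270
Terminal payoffs V(N, i) = max(S_T - K, 0):
  V(4,0) = 35.739007; V(4,1) = 15.153947; V(4,2) = 1.580000; V(4,3) = 0.000000; V(4,4) = 0.000000
Backward induction: V(k, i) = exp(-r*dt) * [p * V(k+1, i) + (1-p) * V(k+1, i+1)].
  V(3,0) = exp(-r*dt) * [p*35.739007 + (1-p)*15.153947] = 24.087044
  V(3,1) = exp(-r*dt) * [p*15.153947 + (1-p)*1.580000] = 7.527147
  V(3,2) = exp(-r*dt) * [p*1.580000 + (1-p)*0.000000] = 0.693482
  V(3,3) = exp(-r*dt) * [p*0.000000 + (1-p)*0.000000] = 0.000000
  V(2,0) = exp(-r*dt) * [p*24.087044 + (1-p)*7.527147] = 14.744857
  V(2,1) = exp(-r*dt) * [p*7.527147 + (1-p)*0.693482] = 3.688198
  V(2,2) = exp(-r*dt) * [p*0.693482 + (1-p)*0.000000] = 0.304378
  V(1,0) = exp(-r*dt) * [p*14.744857 + (1-p)*3.688198] = 8.516293
  V(1,1) = exp(-r*dt) * [p*3.688198 + (1-p)*0.304378] = 1.787532
  V(0,0) = exp(-r*dt) * [p*8.516293 + (1-p)*1.787532] = 4.728844


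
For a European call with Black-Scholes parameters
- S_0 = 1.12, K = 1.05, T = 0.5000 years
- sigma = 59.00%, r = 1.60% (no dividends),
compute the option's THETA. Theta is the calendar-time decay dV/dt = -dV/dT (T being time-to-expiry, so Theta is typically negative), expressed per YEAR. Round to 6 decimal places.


Answer: Theta = -0.181363

Derivation:
d1 = 0.3824693147; d2 = -0.0347236862
phi(d1) = 0.3708046438; exp(-qT) = 1.0000000000; exp(-rT) = 0.9920319148
Theta = -S*exp(-qT)*phi(d1)*sigma/(2*sqrt(T)) - r*K*exp(-rT)*N(d2) + q*S*exp(-qT)*N(d1)
N(d1) = 0.6489433574; N(d2) = 0.4861500367; sqrt(T) = 0.7071067812
Term 1 = -1.1200 * 1.0000000000 * 0.3708046438 * 0.5900 / (2 * 0.7071067812) = -0.1732607543
Term 2 = -0.0160 * 1.0500 * 0.9920319148 * 0.4861500367 = -0.0081022427
Term 3 = 0 (no dividend yield, q = 0)
Theta = -0.1732607543 + (-0.0081022427) + (0.0000000000) = -0.181363


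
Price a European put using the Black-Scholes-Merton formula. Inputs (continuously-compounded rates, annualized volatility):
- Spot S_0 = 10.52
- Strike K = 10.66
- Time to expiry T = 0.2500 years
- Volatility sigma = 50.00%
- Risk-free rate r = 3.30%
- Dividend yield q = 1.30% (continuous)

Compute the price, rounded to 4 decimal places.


d1 = (ln(S/K) + (r - q + 0.5*sigma^2) * T) / (sigma * sqrt(T)) = 0.09211915
d2 = d1 - sigma * sqrt(T) = -0.15788085
exp(-rT) = 0.99178394; exp(-qT) = 0.99675528
P = K * exp(-rT) * N(-d2) - S_0 * exp(-qT) * N(-d1)
N(-d1) = 0.46330169; N(-d2) = 0.56272465
P = 10.6600 * 0.99178394 * 0.56272465 - 10.5200 * 0.99675528 * 0.46330169 = 1.0912

Answer: Price = 1.0912


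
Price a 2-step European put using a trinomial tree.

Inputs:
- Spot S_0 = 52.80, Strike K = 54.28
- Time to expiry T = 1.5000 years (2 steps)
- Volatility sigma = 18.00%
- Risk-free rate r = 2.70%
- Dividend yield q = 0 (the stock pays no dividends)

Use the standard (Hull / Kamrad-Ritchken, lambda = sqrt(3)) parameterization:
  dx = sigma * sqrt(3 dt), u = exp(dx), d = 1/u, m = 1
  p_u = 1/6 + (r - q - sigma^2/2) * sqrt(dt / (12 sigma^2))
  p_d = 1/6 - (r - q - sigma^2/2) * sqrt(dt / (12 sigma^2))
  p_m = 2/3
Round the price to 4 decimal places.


Answer: Price = V(0,0) = 3.9429

Derivation:
dt = T/N = 0.750000; dx = sigma*sqrt(3*dt) = 0.270000
u = exp(dx) = 1.309964; d = 1/u = 0.763379
p_u = 0.181667, p_m = 0.666667, p_d = 0.151667
Discount per step: exp(-r*dt) = 0.979954
Stock lattice S(k, j) with j the centered position index:
  k=0: S(0,+0) = 52.8000
  k=1: S(1,-1) = 40.3064; S(1,+0) = 52.8000; S(1,+1) = 69.1661
  k=2: S(2,-2) = 30.7691; S(2,-1) = 40.3064; S(2,+0) = 52.8000; S(2,+1) = 69.1661; S(2,+2) = 90.6052
Terminal payoffs V(N, j) = max(K - S_T, 0):
  V(2,-2) = 23.510892; V(2,-1) = 13.973563; V(2,+0) = 1.480000; V(2,+1) = 0.000000; V(2,+2) = 0.000000
Backward induction: V(k, j) = exp(-r*dt) * [p_u * V(k+1, j+1) + p_m * V(k+1, j) + p_d * V(k+1, j-1)]
  V(1,-1) = exp(-r*dt) * [p_u*1.480000 + p_m*13.973563 + p_d*23.510892] = 12.886776
  V(1,+0) = exp(-r*dt) * [p_u*0.000000 + p_m*1.480000 + p_d*13.973563] = 3.043727
  V(1,+1) = exp(-r*dt) * [p_u*0.000000 + p_m*0.000000 + p_d*1.480000] = 0.219967
  V(0,+0) = exp(-r*dt) * [p_u*0.219967 + p_m*3.043727 + p_d*12.886776] = 3.942948


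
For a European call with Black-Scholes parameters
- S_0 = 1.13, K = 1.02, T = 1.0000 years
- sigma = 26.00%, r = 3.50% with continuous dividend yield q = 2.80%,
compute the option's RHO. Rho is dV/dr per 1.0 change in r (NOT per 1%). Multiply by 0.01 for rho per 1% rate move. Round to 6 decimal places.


Answer: Rho = 0.605141

Derivation:
d1 = 0.5508269440; d2 = 0.2908269440
phi(d1) = 0.3427877958; exp(-qT) = 0.9723883668; exp(-rT) = 0.9656054163
N(d2) = 0.6144081613
Rho = K*T*exp(-rT)*N(d2) = 1.0200 * 1.0000 * 0.9656054163 * 0.6144081613 = 0.605141


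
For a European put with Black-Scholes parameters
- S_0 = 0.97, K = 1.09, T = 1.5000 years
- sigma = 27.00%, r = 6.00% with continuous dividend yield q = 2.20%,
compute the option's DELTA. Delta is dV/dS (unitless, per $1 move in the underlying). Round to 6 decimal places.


Answer: Delta = -0.489561

Derivation:
d1 = -0.0150051016; d2 = -0.3456862169
phi(d1) = 0.3988973714; exp(-qT) = 0.9675385596; exp(-rT) = 0.9139311853
N(-d1) = 0.5059859448
Delta = -exp(-qT) * N(-d1) = -0.9675385596 * 0.5059859448 = -0.489561


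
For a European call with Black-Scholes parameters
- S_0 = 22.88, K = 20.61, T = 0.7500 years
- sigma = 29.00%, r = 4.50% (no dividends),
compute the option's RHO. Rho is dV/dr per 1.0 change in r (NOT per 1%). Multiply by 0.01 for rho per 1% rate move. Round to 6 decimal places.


Answer: Rho = 9.931018

Derivation:
d1 = 0.6759946304; d2 = 0.4248472634
phi(d1) = 0.3174538253; exp(-qT) = 1.0000000000; exp(-rT) = 0.9668131777
N(d2) = 0.6645259896
Rho = K*T*exp(-rT)*N(d2) = 20.6100 * 0.7500 * 0.9668131777 * 0.6645259896 = 9.931018


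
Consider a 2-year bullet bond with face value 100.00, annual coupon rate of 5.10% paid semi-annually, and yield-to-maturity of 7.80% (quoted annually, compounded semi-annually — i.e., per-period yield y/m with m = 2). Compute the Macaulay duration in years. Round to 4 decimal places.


Answer: Macaulay duration = 1.9245 years

Derivation:
Coupon per period c = face * coupon_rate / m = 2.550000
Periods per year m = 2; per-period yield y/m = 0.039000
Number of cashflows N = 4
Cashflows (t years, CF_t, discount factor 1/(1+y/m)^(m*t), PV):
  t = 0.5000: CF_t = 2.550000, DF = 0.962464, PV = 2.454283
  t = 1.0000: CF_t = 2.550000, DF = 0.926337, PV = 2.362159
  t = 1.5000: CF_t = 2.550000, DF = 0.891566, PV = 2.273493
  t = 2.0000: CF_t = 102.550000, DF = 0.858100, PV = 87.998136
Price P = sum_t PV_t = 95.088071
Macaulay numerator sum_t t * PV_t:
  t * PV_t at t = 0.5000: 1.227141
  t * PV_t at t = 1.0000: 2.362159
  t * PV_t at t = 1.5000: 3.410239
  t * PV_t at t = 2.0000: 175.996273
Macaulay duration D = (sum_t t * PV_t) / P = 182.995812 / 95.088071 = 1.924488


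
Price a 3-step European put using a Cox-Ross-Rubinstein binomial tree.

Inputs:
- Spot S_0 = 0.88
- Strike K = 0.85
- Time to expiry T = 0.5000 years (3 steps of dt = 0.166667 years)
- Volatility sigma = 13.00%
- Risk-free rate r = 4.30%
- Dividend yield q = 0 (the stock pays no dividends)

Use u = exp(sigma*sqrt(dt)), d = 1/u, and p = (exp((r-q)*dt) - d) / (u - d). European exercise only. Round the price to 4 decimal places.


Answer: Price = V(0,0) = 0.0136

Derivation:
dt = T/N = 0.166667
u = exp(sigma*sqrt(dt)) = 1.054506; d = 1/u = 0.948311
p = (exp((r-q)*dt) - d) / (u - d) = 0.554464
Discount per step: exp(-r*dt) = 0.992859
Stock lattice S(k, i) with i counting down-moves:
  k=0: S(0,0) = 0.8800
  k=1: S(1,0) = 0.9280; S(1,1) = 0.8345
  k=2: S(2,0) = 0.9785; S(2,1) = 0.8800; S(2,2) = 0.7914
  k=3: S(3,0) = 1.0319; S(3,1) = 0.9280; S(3,2) = 0.8345; S(3,3) = 0.7505
Terminal payoffs V(N, i) = max(K - S_T, 0):
  V(3,0) = 0.000000; V(3,1) = 0.000000; V(3,2) = 0.015486; V(3,3) = 0.099526
Backward induction: V(k, i) = exp(-r*dt) * [p * V(k+1, i) + (1-p) * V(k+1, i+1)].
  V(2,0) = exp(-r*dt) * [p*0.000000 + (1-p)*0.000000] = 0.000000
  V(2,1) = exp(-r*dt) * [p*0.000000 + (1-p)*0.015486] = 0.006850
  V(2,2) = exp(-r*dt) * [p*0.015486 + (1-p)*0.099526] = 0.052551
  V(1,0) = exp(-r*dt) * [p*0.000000 + (1-p)*0.006850] = 0.003030
  V(1,1) = exp(-r*dt) * [p*0.006850 + (1-p)*0.052551] = 0.027017
  V(0,0) = exp(-r*dt) * [p*0.003030 + (1-p)*0.027017] = 0.013619


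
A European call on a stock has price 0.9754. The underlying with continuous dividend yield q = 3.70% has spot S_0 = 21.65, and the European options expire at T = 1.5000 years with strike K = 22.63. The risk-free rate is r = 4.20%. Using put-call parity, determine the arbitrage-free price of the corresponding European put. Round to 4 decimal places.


Answer: Put price = 1.7425

Derivation:
Put-call parity: C - P = S_0 * exp(-qT) - K * exp(-rT).
S_0 * exp(-qT) = 21.6500 * 0.94601202 = 20.48116031
K * exp(-rT) = 22.6300 * 0.93894347 = 21.24829081
P = C - S*exp(-qT) + K*exp(-rT)
P = 0.9754 - 20.48116031 + 21.24829081 = 1.7425
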